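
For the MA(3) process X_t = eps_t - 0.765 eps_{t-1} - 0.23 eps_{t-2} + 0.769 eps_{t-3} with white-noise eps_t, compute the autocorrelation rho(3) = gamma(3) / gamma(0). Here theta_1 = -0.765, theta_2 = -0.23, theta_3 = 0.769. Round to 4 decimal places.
\rho(3) = 0.3449

For an MA(q) process with theta_0 = 1, the autocovariance is
  gamma(k) = sigma^2 * sum_{i=0..q-k} theta_i * theta_{i+k},
and rho(k) = gamma(k) / gamma(0). Sigma^2 cancels.
  numerator   = (1)*(0.769) = 0.769.
  denominator = (1)^2 + (-0.765)^2 + (-0.23)^2 + (0.769)^2 = 2.229486.
  rho(3) = 0.769 / 2.229486 = 0.3449.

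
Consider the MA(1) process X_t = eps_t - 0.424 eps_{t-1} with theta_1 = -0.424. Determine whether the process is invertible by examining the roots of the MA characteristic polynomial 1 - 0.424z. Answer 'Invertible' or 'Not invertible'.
\text{Invertible}

The MA(q) characteristic polynomial is P(z) = 1 - 0.424z.
Invertibility requires all roots to lie outside the unit circle, i.e. |z| > 1 for every root.
This is linear in z: 1 + (-0.424) z = 0  =>  z = -1/(-0.424) = 2.358491,  |z| = 2.358491.
Moduli of all roots: 2.3585.
All moduli strictly greater than 1? Yes.
Verdict: Invertible.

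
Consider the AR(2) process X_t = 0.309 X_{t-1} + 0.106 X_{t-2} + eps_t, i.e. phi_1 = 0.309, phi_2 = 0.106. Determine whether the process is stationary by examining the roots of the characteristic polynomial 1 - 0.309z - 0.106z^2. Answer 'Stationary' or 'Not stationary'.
\text{Stationary}

The AR(p) characteristic polynomial is P(z) = 1 - 0.309z - 0.106z^2.
Stationarity requires all roots to lie outside the unit circle, i.e. |z| > 1 for every root.
Set 1 + (-0.309) z + (-0.106) z^2 = 0, i.e. a z^2 + b z + c = 0 with a = -0.106, b = -0.309, c = 1.
Discriminant D = b^2 - 4ac = (-0.309)^2 - 4*(-0.106)*1 = 0.095481 - (-0.424) = 0.519481.
D >= 0, so the roots are real: z = (-b +/- sqrt(D)) / (2a) = (0.309 +/- 0.72075) / (-0.212).
  z_1 = (0.309 + 0.72075) / (-0.212) = -4.8573,   |z_1| = 4.8573.
  z_2 = (0.309 - 0.72075) / (-0.212) = 1.9422,   |z_2| = 1.9422.
Moduli of all roots: 4.8573, 1.9422.
All moduli strictly greater than 1? Yes.
Verdict: Stationary.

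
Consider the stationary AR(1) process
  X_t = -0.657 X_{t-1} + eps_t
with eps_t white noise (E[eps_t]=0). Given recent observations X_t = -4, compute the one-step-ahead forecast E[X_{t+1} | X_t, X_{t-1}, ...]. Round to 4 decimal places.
E[X_{t+1} \mid \mathcal F_t] = 2.6280

For an AR(p) model X_t = c + sum_i phi_i X_{t-i} + eps_t, the
one-step-ahead conditional mean is
  E[X_{t+1} | X_t, ...] = c + sum_i phi_i X_{t+1-i}.
Substitute known values:
  E[X_{t+1} | ...] = (-0.657) * (-4)
                   = 2.6280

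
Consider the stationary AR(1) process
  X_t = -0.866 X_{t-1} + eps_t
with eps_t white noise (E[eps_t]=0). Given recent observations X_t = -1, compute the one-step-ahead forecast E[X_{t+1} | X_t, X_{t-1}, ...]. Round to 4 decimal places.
E[X_{t+1} \mid \mathcal F_t] = 0.8660

For an AR(p) model X_t = c + sum_i phi_i X_{t-i} + eps_t, the
one-step-ahead conditional mean is
  E[X_{t+1} | X_t, ...] = c + sum_i phi_i X_{t+1-i}.
Substitute known values:
  E[X_{t+1} | ...] = (-0.866) * (-1)
                   = 0.8660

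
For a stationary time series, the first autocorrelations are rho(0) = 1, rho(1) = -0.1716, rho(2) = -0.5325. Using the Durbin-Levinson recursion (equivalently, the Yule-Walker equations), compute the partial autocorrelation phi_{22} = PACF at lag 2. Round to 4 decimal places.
\phi_{22} = -0.5790

The PACF at lag k is phi_{kk}, the last component of the solution
to the Yule-Walker system G_k phi = r_k where
  (G_k)_{ij} = rho(|i - j|), (r_k)_i = rho(i), i,j = 1..k.
Equivalently, Durbin-Levinson gives phi_{kk} iteratively:
  phi_{11} = rho(1)
  phi_{kk} = [rho(k) - sum_{j=1..k-1} phi_{k-1,j} rho(k-j)]
            / [1 - sum_{j=1..k-1} phi_{k-1,j} rho(j)],
  phi_{k,j} = phi_{k-1,j} - phi_{kk} phi_{k-1,k-j},  j = 1..k-1.
Step k = 1:
  phi_11 = rho(1) = -0.1716.
Step k = 2:
  phi_22 = [rho(2) - phi_11 rho(1)] / [1 - phi_11 rho(1)] = [-0.5325 - (-0.1716)(-0.1716)] / [1 - (-0.1716)(-0.1716)]
         = -0.56194656 / 0.97055344 = -0.579.
Therefore phi_{22} = -0.5790.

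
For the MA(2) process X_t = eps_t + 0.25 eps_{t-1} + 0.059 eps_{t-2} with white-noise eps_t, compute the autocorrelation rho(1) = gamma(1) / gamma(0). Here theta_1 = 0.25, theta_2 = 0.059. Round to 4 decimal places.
\rho(1) = 0.2484

For an MA(q) process with theta_0 = 1, the autocovariance is
  gamma(k) = sigma^2 * sum_{i=0..q-k} theta_i * theta_{i+k},
and rho(k) = gamma(k) / gamma(0). Sigma^2 cancels.
  numerator   = (1)*(0.25) + (0.25)*(0.059) = 0.26475.
  denominator = (1)^2 + (0.25)^2 + (0.059)^2 = 1.065981.
  rho(1) = 0.26475 / 1.065981 = 0.2484.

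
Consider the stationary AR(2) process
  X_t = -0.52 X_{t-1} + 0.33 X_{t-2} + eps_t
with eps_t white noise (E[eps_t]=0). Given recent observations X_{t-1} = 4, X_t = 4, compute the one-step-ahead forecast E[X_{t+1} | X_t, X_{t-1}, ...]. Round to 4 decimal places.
E[X_{t+1} \mid \mathcal F_t] = -0.7600

For an AR(p) model X_t = c + sum_i phi_i X_{t-i} + eps_t, the
one-step-ahead conditional mean is
  E[X_{t+1} | X_t, ...] = c + sum_i phi_i X_{t+1-i}.
Substitute known values:
  E[X_{t+1} | ...] = (-0.52) * (4) + (0.33) * (4)
                   = -0.7600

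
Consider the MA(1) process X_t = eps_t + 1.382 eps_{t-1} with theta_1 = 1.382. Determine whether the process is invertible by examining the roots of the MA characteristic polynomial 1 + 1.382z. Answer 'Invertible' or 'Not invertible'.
\text{Not invertible}

The MA(q) characteristic polynomial is P(z) = 1 + 1.382z.
Invertibility requires all roots to lie outside the unit circle, i.e. |z| > 1 for every root.
This is linear in z: 1 + (1.382) z = 0  =>  z = -1/(1.382) = -0.723589,  |z| = 0.723589.
Moduli of all roots: 0.7236.
All moduli strictly greater than 1? No.
Verdict: Not invertible.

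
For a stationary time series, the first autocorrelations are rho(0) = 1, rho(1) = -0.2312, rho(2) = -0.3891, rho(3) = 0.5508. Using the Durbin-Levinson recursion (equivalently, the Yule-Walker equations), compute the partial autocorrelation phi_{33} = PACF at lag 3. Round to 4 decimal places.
\phi_{33} = 0.4201

The PACF at lag k is phi_{kk}, the last component of the solution
to the Yule-Walker system G_k phi = r_k where
  (G_k)_{ij} = rho(|i - j|), (r_k)_i = rho(i), i,j = 1..k.
Equivalently, Durbin-Levinson gives phi_{kk} iteratively:
  phi_{11} = rho(1)
  phi_{kk} = [rho(k) - sum_{j=1..k-1} phi_{k-1,j} rho(k-j)]
            / [1 - sum_{j=1..k-1} phi_{k-1,j} rho(j)],
  phi_{k,j} = phi_{k-1,j} - phi_{kk} phi_{k-1,k-j},  j = 1..k-1.
Step k = 1:
  phi_11 = rho(1) = -0.2312.
Step k = 2:
  phi_22 = [rho(2) - phi_11 rho(1)] / [1 - phi_11 rho(1)] = [-0.3891 - (-0.2312)(-0.2312)] / [1 - (-0.2312)(-0.2312)]
         = -0.44255344 / 0.94654656 = -0.467545.
  Update: phi_21 = phi_11 - phi_22 phi_11 = -0.2312 - (-0.467545)(-0.2312) = -0.339296.
Step k = 3:
  phi_33 = [rho(3) - phi_21 rho(2) - phi_22 rho(1)] / [1 - phi_21 rho(1) - phi_22 rho(2)]
    numerator   = 0.5508 - (-0.339296)(-0.3891) - (-0.467545)(-0.2312) = 0.31068325
    denominator = 1 - (-0.339296)(-0.2312) - (-0.467545)(-0.3891) = 0.73963276
  phi_33 = 0.31068325 / 0.73963276 = 0.4201.
Therefore phi_{33} = 0.4201.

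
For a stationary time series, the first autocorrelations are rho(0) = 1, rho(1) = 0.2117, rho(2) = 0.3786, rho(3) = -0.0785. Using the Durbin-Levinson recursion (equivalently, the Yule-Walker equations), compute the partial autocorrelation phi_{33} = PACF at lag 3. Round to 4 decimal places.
\phi_{33} = -0.2440

The PACF at lag k is phi_{kk}, the last component of the solution
to the Yule-Walker system G_k phi = r_k where
  (G_k)_{ij} = rho(|i - j|), (r_k)_i = rho(i), i,j = 1..k.
Equivalently, Durbin-Levinson gives phi_{kk} iteratively:
  phi_{11} = rho(1)
  phi_{kk} = [rho(k) - sum_{j=1..k-1} phi_{k-1,j} rho(k-j)]
            / [1 - sum_{j=1..k-1} phi_{k-1,j} rho(j)],
  phi_{k,j} = phi_{k-1,j} - phi_{kk} phi_{k-1,k-j},  j = 1..k-1.
Step k = 1:
  phi_11 = rho(1) = 0.2117.
Step k = 2:
  phi_22 = [rho(2) - phi_11 rho(1)] / [1 - phi_11 rho(1)] = [0.3786 - (0.2117)(0.2117)] / [1 - (0.2117)(0.2117)]
         = 0.33378311 / 0.95518311 = 0.349444.
  Update: phi_21 = phi_11 - phi_22 phi_11 = 0.2117 - (0.349444)(0.2117) = 0.137723.
Step k = 3:
  phi_33 = [rho(3) - phi_21 rho(2) - phi_22 rho(1)] / [1 - phi_21 rho(1) - phi_22 rho(2)]
    numerator   = -0.0785 - (0.137723)(0.3786) - (0.349444)(0.2117) = -0.20461913
    denominator = 1 - (0.137723)(0.2117) - (0.349444)(0.3786) = 0.83854457
  phi_33 = -0.20461913 / 0.83854457 = -0.244.
Therefore phi_{33} = -0.2440.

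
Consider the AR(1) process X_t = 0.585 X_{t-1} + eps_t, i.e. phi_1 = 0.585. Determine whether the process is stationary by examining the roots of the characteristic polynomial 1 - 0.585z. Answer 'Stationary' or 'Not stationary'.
\text{Stationary}

The AR(p) characteristic polynomial is P(z) = 1 - 0.585z.
Stationarity requires all roots to lie outside the unit circle, i.e. |z| > 1 for every root.
This is linear in z: 1 + (-0.585) z = 0  =>  z = -1/(-0.585) = 1.709402,  |z| = 1.709402.
Moduli of all roots: 1.7094.
All moduli strictly greater than 1? Yes.
Verdict: Stationary.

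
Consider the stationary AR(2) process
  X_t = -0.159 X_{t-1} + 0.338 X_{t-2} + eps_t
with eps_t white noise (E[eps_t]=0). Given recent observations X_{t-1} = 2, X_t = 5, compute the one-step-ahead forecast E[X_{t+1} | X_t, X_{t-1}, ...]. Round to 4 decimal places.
E[X_{t+1} \mid \mathcal F_t] = -0.1190

For an AR(p) model X_t = c + sum_i phi_i X_{t-i} + eps_t, the
one-step-ahead conditional mean is
  E[X_{t+1} | X_t, ...] = c + sum_i phi_i X_{t+1-i}.
Substitute known values:
  E[X_{t+1} | ...] = (-0.159) * (5) + (0.338) * (2)
                   = -0.1190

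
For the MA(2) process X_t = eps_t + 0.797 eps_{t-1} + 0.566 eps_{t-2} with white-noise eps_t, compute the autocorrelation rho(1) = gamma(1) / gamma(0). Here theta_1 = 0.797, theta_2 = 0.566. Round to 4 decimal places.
\rho(1) = 0.6382

For an MA(q) process with theta_0 = 1, the autocovariance is
  gamma(k) = sigma^2 * sum_{i=0..q-k} theta_i * theta_{i+k},
and rho(k) = gamma(k) / gamma(0). Sigma^2 cancels.
  numerator   = (1)*(0.797) + (0.797)*(0.566) = 1.248102.
  denominator = (1)^2 + (0.797)^2 + (0.566)^2 = 1.955565.
  rho(1) = 1.248102 / 1.955565 = 0.6382.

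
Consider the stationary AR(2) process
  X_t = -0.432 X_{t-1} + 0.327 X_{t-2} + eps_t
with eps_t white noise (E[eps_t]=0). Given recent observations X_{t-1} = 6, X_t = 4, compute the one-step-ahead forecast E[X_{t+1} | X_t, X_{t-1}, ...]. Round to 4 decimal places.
E[X_{t+1} \mid \mathcal F_t] = 0.2340

For an AR(p) model X_t = c + sum_i phi_i X_{t-i} + eps_t, the
one-step-ahead conditional mean is
  E[X_{t+1} | X_t, ...] = c + sum_i phi_i X_{t+1-i}.
Substitute known values:
  E[X_{t+1} | ...] = (-0.432) * (4) + (0.327) * (6)
                   = 0.2340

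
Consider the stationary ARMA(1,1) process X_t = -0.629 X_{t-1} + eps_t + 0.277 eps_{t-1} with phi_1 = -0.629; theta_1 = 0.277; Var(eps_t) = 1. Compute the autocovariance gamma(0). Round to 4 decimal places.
\gamma(0) = 1.2050

Multiply the model equation by X_{t-k} and take expectations. With theta_0 = psi_0 = 1 and psi_j the MA(infinity) weights, this gives
  gamma(k) - sum_i phi_i gamma(k-i) = c_k,
  c_k = sigma^2 * sum_{j=k..q} theta_j psi_{j-k}   (c_k = 0 for k > q),
using gamma(-m) = gamma(m).
psi-weights needed (psi_j = theta_j + sum_i phi_i psi_{j-i}):
  psi_1 = theta_1 + phi_1 = 0.277 + (-0.629) = -0.352
Right-hand sides:
  c_0 = sigma^2 (1 + theta_1 psi_1) = 1 * (1 + (0.277)(-0.352)) = 1 * 0.902496 = 0.902496
  c_1 = sigma^2 theta_1 = 1 * (0.277) = 0.277
  c_2 = 0
Equations for k = 0 and k = 1 (AR order 1):
  gamma(0) = phi_1 gamma(1) + c_0
  gamma(1) = phi_1 gamma(0) + c_1
Substituting the second into the first: gamma(0) (1 - phi_1^2) = c_0 + phi_1 c_1, so
  gamma(0) = (c_0 + phi_1 c_1) / (1 - phi_1^2) = (0.902496 + (-0.629)(0.277)) / (1 - (-0.629)^2) = 0.728263 / 0.604359 = 1.205017.
Therefore gamma(0) = 1.2050 (to 4 decimal places).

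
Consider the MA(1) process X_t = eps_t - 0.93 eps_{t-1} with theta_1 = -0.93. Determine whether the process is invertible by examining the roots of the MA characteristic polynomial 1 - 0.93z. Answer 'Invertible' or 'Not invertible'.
\text{Invertible}

The MA(q) characteristic polynomial is P(z) = 1 - 0.93z.
Invertibility requires all roots to lie outside the unit circle, i.e. |z| > 1 for every root.
This is linear in z: 1 + (-0.93) z = 0  =>  z = -1/(-0.93) = 1.075269,  |z| = 1.075269.
Moduli of all roots: 1.0753.
All moduli strictly greater than 1? Yes.
Verdict: Invertible.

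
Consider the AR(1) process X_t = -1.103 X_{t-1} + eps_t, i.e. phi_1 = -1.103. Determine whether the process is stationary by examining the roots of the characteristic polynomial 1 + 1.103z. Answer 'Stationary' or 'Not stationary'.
\text{Not stationary}

The AR(p) characteristic polynomial is P(z) = 1 + 1.103z.
Stationarity requires all roots to lie outside the unit circle, i.e. |z| > 1 for every root.
This is linear in z: 1 + (1.103) z = 0  =>  z = -1/(1.103) = -0.906618,  |z| = 0.906618.
Moduli of all roots: 0.9066.
All moduli strictly greater than 1? No.
Verdict: Not stationary.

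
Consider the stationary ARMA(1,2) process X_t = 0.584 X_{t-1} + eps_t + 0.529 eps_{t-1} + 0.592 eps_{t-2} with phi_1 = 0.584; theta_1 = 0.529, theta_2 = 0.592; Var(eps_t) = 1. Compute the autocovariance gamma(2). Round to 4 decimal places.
\gamma(2) = 2.8477

Multiply the model equation by X_{t-k} and take expectations. With theta_0 = psi_0 = 1 and psi_j the MA(infinity) weights, this gives
  gamma(k) - sum_i phi_i gamma(k-i) = c_k,
  c_k = sigma^2 * sum_{j=k..q} theta_j psi_{j-k}   (c_k = 0 for k > q),
using gamma(-m) = gamma(m).
psi-weights needed (psi_j = theta_j + sum_i phi_i psi_{j-i}):
  psi_1 = theta_1 + phi_1 = 0.529 + (0.584) = 1.113
  psi_2 = theta_2 + phi_1 psi_1 = 0.592 + (0.584)(1.113) = 1.241992
Right-hand sides:
  c_0 = sigma^2 (1 + theta_1 psi_1 + theta_2 psi_2) = 1 * (1 + (0.529)(1.113) + (0.592)(1.241992)) = 1 * 2.324036 = 2.324036
  c_1 = sigma^2 (theta_1 + theta_2 psi_1) = 1 * (0.529 + (0.592)(1.113)) = 1.187896
  c_2 = sigma^2 theta_2 = 1 * (0.592) = 0.592
Equations for k = 0 and k = 1 (AR order 1):
  gamma(0) = phi_1 gamma(1) + c_0
  gamma(1) = phi_1 gamma(0) + c_1
Substituting the second into the first: gamma(0) (1 - phi_1^2) = c_0 + phi_1 c_1, so
  gamma(0) = (c_0 + phi_1 c_1) / (1 - phi_1^2) = (2.324036 + (0.584)(1.187896)) / (1 - (0.584)^2) = 3.017768 / 0.658944 = 4.579703.
  gamma(1) = phi_1 gamma(0) + c_1 = (0.584)(4.579703) + (1.187896) = 3.862442.
For k = 2: gamma(2) = phi_1 gamma(1) + c_2
  = (0.584)(3.862442) + (0.592) = 2.847666.
Therefore gamma(2) = 2.8477 (to 4 decimal places).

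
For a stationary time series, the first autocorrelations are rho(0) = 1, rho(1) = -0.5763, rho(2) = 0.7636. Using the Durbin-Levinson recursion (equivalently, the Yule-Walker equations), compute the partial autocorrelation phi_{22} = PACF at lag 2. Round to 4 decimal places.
\phi_{22} = 0.6460

The PACF at lag k is phi_{kk}, the last component of the solution
to the Yule-Walker system G_k phi = r_k where
  (G_k)_{ij} = rho(|i - j|), (r_k)_i = rho(i), i,j = 1..k.
Equivalently, Durbin-Levinson gives phi_{kk} iteratively:
  phi_{11} = rho(1)
  phi_{kk} = [rho(k) - sum_{j=1..k-1} phi_{k-1,j} rho(k-j)]
            / [1 - sum_{j=1..k-1} phi_{k-1,j} rho(j)],
  phi_{k,j} = phi_{k-1,j} - phi_{kk} phi_{k-1,k-j},  j = 1..k-1.
Step k = 1:
  phi_11 = rho(1) = -0.5763.
Step k = 2:
  phi_22 = [rho(2) - phi_11 rho(1)] / [1 - phi_11 rho(1)] = [0.7636 - (-0.5763)(-0.5763)] / [1 - (-0.5763)(-0.5763)]
         = 0.43147831 / 0.66787831 = 0.646.
Therefore phi_{22} = 0.6460.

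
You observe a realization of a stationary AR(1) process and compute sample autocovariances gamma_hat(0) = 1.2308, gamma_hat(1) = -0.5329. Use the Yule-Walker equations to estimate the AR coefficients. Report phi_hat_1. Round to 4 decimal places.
\hat\phi_{1} = -0.4330

The Yule-Walker equations for an AR(p) process read, in matrix form,
  Gamma_p phi = r_p,   with   (Gamma_p)_{ij} = gamma(|i - j|),
                       (r_p)_i = gamma(i),   i,j = 1..p.
Substitute the sample gammas (Toeplitz matrix and right-hand side of size 1):
  Gamma_p = [[1.2308]]
  r_p     = [-0.5329]
With p = 1 this is the single equation gamma(0) phi_1 = gamma(1):
  phi_hat_1 = gamma(1) / gamma(0) = -0.5329 / 1.2308 = -0.4330.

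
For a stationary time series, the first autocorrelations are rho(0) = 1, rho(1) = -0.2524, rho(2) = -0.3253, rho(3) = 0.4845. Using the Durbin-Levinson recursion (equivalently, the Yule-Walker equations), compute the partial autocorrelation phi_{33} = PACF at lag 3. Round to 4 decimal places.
\phi_{33} = 0.3400

The PACF at lag k is phi_{kk}, the last component of the solution
to the Yule-Walker system G_k phi = r_k where
  (G_k)_{ij} = rho(|i - j|), (r_k)_i = rho(i), i,j = 1..k.
Equivalently, Durbin-Levinson gives phi_{kk} iteratively:
  phi_{11} = rho(1)
  phi_{kk} = [rho(k) - sum_{j=1..k-1} phi_{k-1,j} rho(k-j)]
            / [1 - sum_{j=1..k-1} phi_{k-1,j} rho(j)],
  phi_{k,j} = phi_{k-1,j} - phi_{kk} phi_{k-1,k-j},  j = 1..k-1.
Step k = 1:
  phi_11 = rho(1) = -0.2524.
Step k = 2:
  phi_22 = [rho(2) - phi_11 rho(1)] / [1 - phi_11 rho(1)] = [-0.3253 - (-0.2524)(-0.2524)] / [1 - (-0.2524)(-0.2524)]
         = -0.38900576 / 0.93629424 = -0.415474.
  Update: phi_21 = phi_11 - phi_22 phi_11 = -0.2524 - (-0.415474)(-0.2524) = -0.357266.
Step k = 3:
  phi_33 = [rho(3) - phi_21 rho(2) - phi_22 rho(1)] / [1 - phi_21 rho(1) - phi_22 rho(2)]
    numerator   = 0.4845 - (-0.357266)(-0.3253) - (-0.415474)(-0.2524) = 0.26341591
    denominator = 1 - (-0.357266)(-0.2524) - (-0.415474)(-0.3253) = 0.77467252
  phi_33 = 0.26341591 / 0.77467252 = 0.34.
Therefore phi_{33} = 0.3400.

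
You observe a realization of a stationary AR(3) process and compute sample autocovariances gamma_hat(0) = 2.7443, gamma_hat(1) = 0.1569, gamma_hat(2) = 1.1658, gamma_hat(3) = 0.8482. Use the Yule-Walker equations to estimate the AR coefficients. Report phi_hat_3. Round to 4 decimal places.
\hat\phi_{3} = 0.3310

The Yule-Walker equations for an AR(p) process read, in matrix form,
  Gamma_p phi = r_p,   with   (Gamma_p)_{ij} = gamma(|i - j|),
                       (r_p)_i = gamma(i),   i,j = 1..p.
Substitute the sample gammas (Toeplitz matrix and right-hand side of size 3):
  Gamma_p = [[2.7443, 0.1569, 1.1658], [0.1569, 2.7443, 0.1569], [1.1658, 0.1569, 2.7443]]
  r_p     = [0.1569, 1.1658, 0.8482]
Written out (R1..R3):
  (R1) 2.7443 phi_1 + 0.1569 phi_2 + 1.1658 phi_3 = 0.1569
  (R2) 0.1569 phi_1 + 2.7443 phi_2 + 0.1569 phi_3 = 1.1658
  (R3) 1.1658 phi_1 + 0.1569 phi_2 + 2.7443 phi_3 = 0.8482
Gaussian elimination:
  R2 <- R2 - (0.1569/2.7443) R1 = R2 - (0.057173) R1:  2.73533 phi_2 + 0.090248 phi_3 = 1.15683
  R3 <- R3 - (1.1658/2.7443) R1 = R3 - (0.424808) R1:  0.090248 phi_2 + 2.249059 phi_3 = 0.781548
  R3 <- R3 - (0.090248/2.73533) R2 = R3 - (0.032993) R2:  2.246082 phi_3 = 0.74338
Back-substitution:
  phi_hat_3 = 0.74338 / 2.246082 = 0.330968
  phi_hat_2 = (1.15683 - (0.090248)(0.330968)) / 2.73533 = 0.412002
  phi_hat_1 = (0.1569 - (0.1569)(0.412002) - (1.1658)(0.330968)) / 2.7443 = -0.10698
So phi_hat = [-0.1070, 0.4120, 0.3310].
Therefore phi_hat_3 = 0.3310.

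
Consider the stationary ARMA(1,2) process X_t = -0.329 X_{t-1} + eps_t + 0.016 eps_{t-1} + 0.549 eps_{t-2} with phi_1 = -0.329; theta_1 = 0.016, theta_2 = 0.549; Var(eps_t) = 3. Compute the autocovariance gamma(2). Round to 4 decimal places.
\gamma(2) = 2.3121

Multiply the model equation by X_{t-k} and take expectations. With theta_0 = psi_0 = 1 and psi_j the MA(infinity) weights, this gives
  gamma(k) - sum_i phi_i gamma(k-i) = c_k,
  c_k = sigma^2 * sum_{j=k..q} theta_j psi_{j-k}   (c_k = 0 for k > q),
using gamma(-m) = gamma(m).
psi-weights needed (psi_j = theta_j + sum_i phi_i psi_{j-i}):
  psi_1 = theta_1 + phi_1 = 0.016 + (-0.329) = -0.313
  psi_2 = theta_2 + phi_1 psi_1 = 0.549 + (-0.329)(-0.313) = 0.651977
Right-hand sides:
  c_0 = sigma^2 (1 + theta_1 psi_1 + theta_2 psi_2) = 3 * (1 + (0.016)(-0.313) + (0.549)(0.651977)) = 3 * 1.352927 = 4.058782
  c_1 = sigma^2 (theta_1 + theta_2 psi_1) = 3 * (0.016 + (0.549)(-0.313)) = -0.467511
  c_2 = sigma^2 theta_2 = 3 * (0.549) = 1.647
Equations for k = 0 and k = 1 (AR order 1):
  gamma(0) = phi_1 gamma(1) + c_0
  gamma(1) = phi_1 gamma(0) + c_1
Substituting the second into the first: gamma(0) (1 - phi_1^2) = c_0 + phi_1 c_1, so
  gamma(0) = (c_0 + phi_1 c_1) / (1 - phi_1^2) = (4.058782 + (-0.329)(-0.467511)) / (1 - (-0.329)^2) = 4.212593 / 0.891759 = 4.723914.
  gamma(1) = phi_1 gamma(0) + c_1 = (-0.329)(4.723914) + (-0.467511) = -2.021679.
For k = 2: gamma(2) = phi_1 gamma(1) + c_2
  = (-0.329)(-2.021679) + (1.647) = 2.312132.
Therefore gamma(2) = 2.3121 (to 4 decimal places).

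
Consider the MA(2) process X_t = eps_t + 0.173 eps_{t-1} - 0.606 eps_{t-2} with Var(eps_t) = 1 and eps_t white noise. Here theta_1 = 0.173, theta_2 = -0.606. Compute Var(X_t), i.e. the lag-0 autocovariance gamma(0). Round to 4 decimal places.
\gamma(0) = 1.3972

For an MA(q) process X_t = eps_t + sum_i theta_i eps_{t-i} with
Var(eps_t) = sigma^2, the variance is
  gamma(0) = sigma^2 * (1 + sum_i theta_i^2).
  sum_i theta_i^2 = (0.173)^2 + (-0.606)^2 = 0.029929 + 0.367236 = 0.397165.
  gamma(0) = 1 * (1 + 0.397165) = 1 * 1.397165 = 1.397165, which rounds to 1.3972.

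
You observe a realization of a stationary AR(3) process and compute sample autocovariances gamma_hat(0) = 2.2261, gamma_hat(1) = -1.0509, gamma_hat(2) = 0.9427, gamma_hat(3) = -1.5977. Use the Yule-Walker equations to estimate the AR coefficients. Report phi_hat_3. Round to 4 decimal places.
\hat\phi_{3} = -0.6170

The Yule-Walker equations for an AR(p) process read, in matrix form,
  Gamma_p phi = r_p,   with   (Gamma_p)_{ij} = gamma(|i - j|),
                       (r_p)_i = gamma(i),   i,j = 1..p.
Substitute the sample gammas (Toeplitz matrix and right-hand side of size 3):
  Gamma_p = [[2.2261, -1.0509, 0.9427], [-1.0509, 2.2261, -1.0509], [0.9427, -1.0509, 2.2261]]
  r_p     = [-1.0509, 0.9427, -1.5977]
Written out (R1..R3):
  (R1) 2.2261 phi_1 - 1.0509 phi_2 + 0.9427 phi_3 = -1.0509
  (R2) -1.0509 phi_1 + 2.2261 phi_2 - 1.0509 phi_3 = 0.9427
  (R3) 0.9427 phi_1 - 1.0509 phi_2 + 2.2261 phi_3 = -1.5977
Gaussian elimination:
  R2 <- R2 - (-1.0509/2.2261) R1 = R2 - (-0.472081) R1:  1.72999 phi_2 - 0.605869 phi_3 = 0.44659
  R3 <- R3 - (0.9427/2.2261) R1 = R3 - (0.423476) R1:  -0.605869 phi_2 + 1.826889 phi_3 = -1.152669
  R3 <- R3 - (-0.605869/1.72999) R2 = R3 - (-0.350215) R2:  1.614704 phi_3 = -0.996266
Back-substitution:
  phi_hat_3 = -0.996266 / 1.614704 = -0.616996
  phi_hat_2 = (0.44659 - (-0.605869)(-0.616996)) / 1.72999 = 0.042064
  phi_hat_1 = (-1.0509 - (-1.0509)(0.042064) - (0.9427)(-0.616996)) / 2.2261 = -0.19094
So phi_hat = [-0.1909, 0.0421, -0.6170].
Therefore phi_hat_3 = -0.6170.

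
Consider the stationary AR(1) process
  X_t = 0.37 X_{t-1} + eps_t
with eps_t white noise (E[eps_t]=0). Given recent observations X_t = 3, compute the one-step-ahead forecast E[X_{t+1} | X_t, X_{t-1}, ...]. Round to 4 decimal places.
E[X_{t+1} \mid \mathcal F_t] = 1.1100

For an AR(p) model X_t = c + sum_i phi_i X_{t-i} + eps_t, the
one-step-ahead conditional mean is
  E[X_{t+1} | X_t, ...] = c + sum_i phi_i X_{t+1-i}.
Substitute known values:
  E[X_{t+1} | ...] = (0.37) * (3)
                   = 1.1100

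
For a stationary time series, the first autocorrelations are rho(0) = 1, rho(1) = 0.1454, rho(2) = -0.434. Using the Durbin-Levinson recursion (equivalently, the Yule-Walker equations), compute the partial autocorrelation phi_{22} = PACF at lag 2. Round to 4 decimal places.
\phi_{22} = -0.4650

The PACF at lag k is phi_{kk}, the last component of the solution
to the Yule-Walker system G_k phi = r_k where
  (G_k)_{ij} = rho(|i - j|), (r_k)_i = rho(i), i,j = 1..k.
Equivalently, Durbin-Levinson gives phi_{kk} iteratively:
  phi_{11} = rho(1)
  phi_{kk} = [rho(k) - sum_{j=1..k-1} phi_{k-1,j} rho(k-j)]
            / [1 - sum_{j=1..k-1} phi_{k-1,j} rho(j)],
  phi_{k,j} = phi_{k-1,j} - phi_{kk} phi_{k-1,k-j},  j = 1..k-1.
Step k = 1:
  phi_11 = rho(1) = 0.1454.
Step k = 2:
  phi_22 = [rho(2) - phi_11 rho(1)] / [1 - phi_11 rho(1)] = [-0.434 - (0.1454)(0.1454)] / [1 - (0.1454)(0.1454)]
         = -0.45514116 / 0.97885884 = -0.465.
Therefore phi_{22} = -0.4650.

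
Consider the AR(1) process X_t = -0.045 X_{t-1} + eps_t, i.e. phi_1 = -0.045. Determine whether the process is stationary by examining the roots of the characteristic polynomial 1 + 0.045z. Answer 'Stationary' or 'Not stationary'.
\text{Stationary}

The AR(p) characteristic polynomial is P(z) = 1 + 0.045z.
Stationarity requires all roots to lie outside the unit circle, i.e. |z| > 1 for every root.
This is linear in z: 1 + (0.045) z = 0  =>  z = -1/(0.045) = -22.222222,  |z| = 22.222222.
Moduli of all roots: 22.2222.
All moduli strictly greater than 1? Yes.
Verdict: Stationary.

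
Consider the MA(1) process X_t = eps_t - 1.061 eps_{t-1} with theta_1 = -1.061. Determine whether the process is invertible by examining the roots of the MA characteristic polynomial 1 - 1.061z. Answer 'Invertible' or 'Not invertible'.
\text{Not invertible}

The MA(q) characteristic polynomial is P(z) = 1 - 1.061z.
Invertibility requires all roots to lie outside the unit circle, i.e. |z| > 1 for every root.
This is linear in z: 1 + (-1.061) z = 0  =>  z = -1/(-1.061) = 0.942507,  |z| = 0.942507.
Moduli of all roots: 0.9425.
All moduli strictly greater than 1? No.
Verdict: Not invertible.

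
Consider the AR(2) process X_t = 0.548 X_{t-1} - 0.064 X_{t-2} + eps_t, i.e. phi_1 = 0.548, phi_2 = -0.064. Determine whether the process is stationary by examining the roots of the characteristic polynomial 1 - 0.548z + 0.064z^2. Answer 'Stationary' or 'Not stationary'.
\text{Stationary}

The AR(p) characteristic polynomial is P(z) = 1 - 0.548z + 0.064z^2.
Stationarity requires all roots to lie outside the unit circle, i.e. |z| > 1 for every root.
Set 1 + (-0.548) z + (0.064) z^2 = 0, i.e. a z^2 + b z + c = 0 with a = 0.064, b = -0.548, c = 1.
Discriminant D = b^2 - 4ac = (-0.548)^2 - 4*(0.064)*1 = 0.300304 - (0.256) = 0.044304.
D >= 0, so the roots are real: z = (-b +/- sqrt(D)) / (2a) = (0.548 +/- 0.210485) / (0.128).
  z_1 = (0.548 + 0.210485) / (0.128) = 5.9257,   |z_1| = 5.9257.
  z_2 = (0.548 - 0.210485) / (0.128) = 2.6368,   |z_2| = 2.6368.
Moduli of all roots: 5.9257, 2.6368.
All moduli strictly greater than 1? Yes.
Verdict: Stationary.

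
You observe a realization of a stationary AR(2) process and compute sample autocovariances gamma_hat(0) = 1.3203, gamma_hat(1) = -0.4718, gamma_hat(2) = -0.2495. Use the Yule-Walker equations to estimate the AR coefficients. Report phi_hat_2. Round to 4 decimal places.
\hat\phi_{2} = -0.3630

The Yule-Walker equations for an AR(p) process read, in matrix form,
  Gamma_p phi = r_p,   with   (Gamma_p)_{ij} = gamma(|i - j|),
                       (r_p)_i = gamma(i),   i,j = 1..p.
Substitute the sample gammas (Toeplitz matrix and right-hand side of size 2):
  Gamma_p = [[1.3203, -0.4718], [-0.4718, 1.3203]]
  r_p     = [-0.4718, -0.2495]
Written out:
  1.3203 phi_1 - 0.4718 phi_2 = -0.4718
  -0.4718 phi_1 + 1.3203 phi_2 = -0.2495
Solve by Cramer's rule:
  det = gamma(0)^2 - gamma(1)^2 = (1.3203)^2 - (-0.4718)^2 = 1.74319209 - 0.22259524 = 1.52059685
  phi_hat_1 = [gamma(1) gamma(0) - gamma(1) gamma(2)] / det = [(-0.4718)(1.3203) - (-0.4718)(-0.2495)] / 1.52059685 = -0.74063164 / 1.52059685 = -0.4871
  phi_hat_2 = [gamma(0) gamma(2) - gamma(1)^2] / det = [(1.3203)(-0.2495) - (-0.4718)^2] / 1.52059685 = -0.55201009 / 1.52059685 = -0.363
So phi_hat = [-0.4871, -0.3630].
Therefore phi_hat_2 = -0.3630.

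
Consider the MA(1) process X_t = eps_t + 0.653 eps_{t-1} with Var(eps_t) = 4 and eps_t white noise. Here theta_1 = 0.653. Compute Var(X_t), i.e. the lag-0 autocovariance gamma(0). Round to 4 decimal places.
\gamma(0) = 5.7056

For an MA(q) process X_t = eps_t + sum_i theta_i eps_{t-i} with
Var(eps_t) = sigma^2, the variance is
  gamma(0) = sigma^2 * (1 + sum_i theta_i^2).
  sum_i theta_i^2 = (0.653)^2 = 0.426409.
  gamma(0) = 4 * (1 + 0.426409) = 4 * 1.426409 = 5.705636, which rounds to 5.7056.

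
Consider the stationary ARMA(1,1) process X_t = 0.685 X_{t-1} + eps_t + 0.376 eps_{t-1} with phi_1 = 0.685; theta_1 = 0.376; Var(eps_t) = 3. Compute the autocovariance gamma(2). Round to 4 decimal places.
\gamma(2) = 5.1659

Multiply the model equation by X_{t-k} and take expectations. With theta_0 = psi_0 = 1 and psi_j the MA(infinity) weights, this gives
  gamma(k) - sum_i phi_i gamma(k-i) = c_k,
  c_k = sigma^2 * sum_{j=k..q} theta_j psi_{j-k}   (c_k = 0 for k > q),
using gamma(-m) = gamma(m).
psi-weights needed (psi_j = theta_j + sum_i phi_i psi_{j-i}):
  psi_1 = theta_1 + phi_1 = 0.376 + (0.685) = 1.061
Right-hand sides:
  c_0 = sigma^2 (1 + theta_1 psi_1) = 3 * (1 + (0.376)(1.061)) = 3 * 1.398936 = 4.196808
  c_1 = sigma^2 theta_1 = 3 * (0.376) = 1.128
  c_2 = 0
Equations for k = 0 and k = 1 (AR order 1):
  gamma(0) = phi_1 gamma(1) + c_0
  gamma(1) = phi_1 gamma(0) + c_1
Substituting the second into the first: gamma(0) (1 - phi_1^2) = c_0 + phi_1 c_1, so
  gamma(0) = (c_0 + phi_1 c_1) / (1 - phi_1^2) = (4.196808 + (0.685)(1.128)) / (1 - (0.685)^2) = 4.969488 / 0.530775 = 9.362702.
  gamma(1) = phi_1 gamma(0) + c_1 = (0.685)(9.362702) + (1.128) = 7.541451.
For k = 2 (> q): gamma(2) = phi_1 gamma(1) = (0.685)(7.541451) = 5.165894.
Therefore gamma(2) = 5.1659 (to 4 decimal places).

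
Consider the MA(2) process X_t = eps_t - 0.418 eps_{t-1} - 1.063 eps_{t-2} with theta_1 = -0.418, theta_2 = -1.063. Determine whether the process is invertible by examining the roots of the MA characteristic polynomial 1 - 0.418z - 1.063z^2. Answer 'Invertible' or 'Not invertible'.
\text{Not invertible}

The MA(q) characteristic polynomial is P(z) = 1 - 0.418z - 1.063z^2.
Invertibility requires all roots to lie outside the unit circle, i.e. |z| > 1 for every root.
Set 1 + (-0.418) z + (-1.063) z^2 = 0, i.e. a z^2 + b z + c = 0 with a = -1.063, b = -0.418, c = 1.
Discriminant D = b^2 - 4ac = (-0.418)^2 - 4*(-1.063)*1 = 0.174724 - (-4.252) = 4.426724.
D >= 0, so the roots are real: z = (-b +/- sqrt(D)) / (2a) = (0.418 +/- 2.103978) / (-2.126).
  z_1 = (0.418 + 2.103978) / (-2.126) = -1.1863,   |z_1| = 1.1863.
  z_2 = (0.418 - 2.103978) / (-2.126) = 0.793,   |z_2| = 0.793.
Moduli of all roots: 1.1863, 0.7930.
All moduli strictly greater than 1? No.
Verdict: Not invertible.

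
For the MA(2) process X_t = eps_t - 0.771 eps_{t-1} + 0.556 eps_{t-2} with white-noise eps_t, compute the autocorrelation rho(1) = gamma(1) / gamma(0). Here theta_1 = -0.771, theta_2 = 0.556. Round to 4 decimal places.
\rho(1) = -0.6302

For an MA(q) process with theta_0 = 1, the autocovariance is
  gamma(k) = sigma^2 * sum_{i=0..q-k} theta_i * theta_{i+k},
and rho(k) = gamma(k) / gamma(0). Sigma^2 cancels.
  numerator   = (1)*(-0.771) + (-0.771)*(0.556) = -1.199676.
  denominator = (1)^2 + (-0.771)^2 + (0.556)^2 = 1.903577.
  rho(1) = -1.199676 / 1.903577 = -0.6302.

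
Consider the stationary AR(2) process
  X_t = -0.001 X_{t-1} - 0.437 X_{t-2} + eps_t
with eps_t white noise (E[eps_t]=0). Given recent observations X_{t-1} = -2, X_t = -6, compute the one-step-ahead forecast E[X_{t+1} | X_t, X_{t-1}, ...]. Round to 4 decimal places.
E[X_{t+1} \mid \mathcal F_t] = 0.8800

For an AR(p) model X_t = c + sum_i phi_i X_{t-i} + eps_t, the
one-step-ahead conditional mean is
  E[X_{t+1} | X_t, ...] = c + sum_i phi_i X_{t+1-i}.
Substitute known values:
  E[X_{t+1} | ...] = (-0.001) * (-6) + (-0.437) * (-2)
                   = 0.8800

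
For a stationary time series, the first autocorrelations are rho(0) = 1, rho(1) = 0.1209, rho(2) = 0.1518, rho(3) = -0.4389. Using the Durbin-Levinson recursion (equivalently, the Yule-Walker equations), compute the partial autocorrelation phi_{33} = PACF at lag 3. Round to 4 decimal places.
\phi_{33} = -0.4880

The PACF at lag k is phi_{kk}, the last component of the solution
to the Yule-Walker system G_k phi = r_k where
  (G_k)_{ij} = rho(|i - j|), (r_k)_i = rho(i), i,j = 1..k.
Equivalently, Durbin-Levinson gives phi_{kk} iteratively:
  phi_{11} = rho(1)
  phi_{kk} = [rho(k) - sum_{j=1..k-1} phi_{k-1,j} rho(k-j)]
            / [1 - sum_{j=1..k-1} phi_{k-1,j} rho(j)],
  phi_{k,j} = phi_{k-1,j} - phi_{kk} phi_{k-1,k-j},  j = 1..k-1.
Step k = 1:
  phi_11 = rho(1) = 0.1209.
Step k = 2:
  phi_22 = [rho(2) - phi_11 rho(1)] / [1 - phi_11 rho(1)] = [0.1518 - (0.1209)(0.1209)] / [1 - (0.1209)(0.1209)]
         = 0.13718319 / 0.98538319 = 0.139218.
  Update: phi_21 = phi_11 - phi_22 phi_11 = 0.1209 - (0.139218)(0.1209) = 0.104069.
Step k = 3:
  phi_33 = [rho(3) - phi_21 rho(2) - phi_22 rho(1)] / [1 - phi_21 rho(1) - phi_22 rho(2)]
    numerator   = -0.4389 - (0.104069)(0.1518) - (0.139218)(0.1209) = -0.47152907
    denominator = 1 - (0.104069)(0.1209) - (0.139218)(0.1518) = 0.9662848
  phi_33 = -0.47152907 / 0.9662848 = -0.488.
Therefore phi_{33} = -0.4880.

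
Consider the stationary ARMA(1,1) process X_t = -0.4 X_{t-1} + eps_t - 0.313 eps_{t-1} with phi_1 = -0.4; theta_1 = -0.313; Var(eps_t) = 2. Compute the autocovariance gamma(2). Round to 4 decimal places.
\gamma(2) = 0.7641

Multiply the model equation by X_{t-k} and take expectations. With theta_0 = psi_0 = 1 and psi_j the MA(infinity) weights, this gives
  gamma(k) - sum_i phi_i gamma(k-i) = c_k,
  c_k = sigma^2 * sum_{j=k..q} theta_j psi_{j-k}   (c_k = 0 for k > q),
using gamma(-m) = gamma(m).
psi-weights needed (psi_j = theta_j + sum_i phi_i psi_{j-i}):
  psi_1 = theta_1 + phi_1 = -0.313 + (-0.4) = -0.713
Right-hand sides:
  c_0 = sigma^2 (1 + theta_1 psi_1) = 2 * (1 + (-0.313)(-0.713)) = 2 * 1.223169 = 2.446338
  c_1 = sigma^2 theta_1 = 2 * (-0.313) = -0.626
  c_2 = 0
Equations for k = 0 and k = 1 (AR order 1):
  gamma(0) = phi_1 gamma(1) + c_0
  gamma(1) = phi_1 gamma(0) + c_1
Substituting the second into the first: gamma(0) (1 - phi_1^2) = c_0 + phi_1 c_1, so
  gamma(0) = (c_0 + phi_1 c_1) / (1 - phi_1^2) = (2.446338 + (-0.4)(-0.626)) / (1 - (-0.4)^2) = 2.696738 / 0.84 = 3.210402.
  gamma(1) = phi_1 gamma(0) + c_1 = (-0.4)(3.210402) + (-0.626) = -1.910161.
For k = 2 (> q): gamma(2) = phi_1 gamma(1) = (-0.4)(-1.910161) = 0.764064.
Therefore gamma(2) = 0.7641 (to 4 decimal places).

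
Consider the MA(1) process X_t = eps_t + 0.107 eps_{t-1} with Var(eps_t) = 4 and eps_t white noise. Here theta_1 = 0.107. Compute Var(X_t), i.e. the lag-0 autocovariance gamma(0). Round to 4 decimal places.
\gamma(0) = 4.0458

For an MA(q) process X_t = eps_t + sum_i theta_i eps_{t-i} with
Var(eps_t) = sigma^2, the variance is
  gamma(0) = sigma^2 * (1 + sum_i theta_i^2).
  sum_i theta_i^2 = (0.107)^2 = 0.011449.
  gamma(0) = 4 * (1 + 0.011449) = 4 * 1.011449 = 4.045796, which rounds to 4.0458.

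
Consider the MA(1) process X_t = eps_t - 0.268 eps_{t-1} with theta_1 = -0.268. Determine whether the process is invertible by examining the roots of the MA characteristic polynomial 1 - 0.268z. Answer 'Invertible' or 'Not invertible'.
\text{Invertible}

The MA(q) characteristic polynomial is P(z) = 1 - 0.268z.
Invertibility requires all roots to lie outside the unit circle, i.e. |z| > 1 for every root.
This is linear in z: 1 + (-0.268) z = 0  =>  z = -1/(-0.268) = 3.731343,  |z| = 3.731343.
Moduli of all roots: 3.7313.
All moduli strictly greater than 1? Yes.
Verdict: Invertible.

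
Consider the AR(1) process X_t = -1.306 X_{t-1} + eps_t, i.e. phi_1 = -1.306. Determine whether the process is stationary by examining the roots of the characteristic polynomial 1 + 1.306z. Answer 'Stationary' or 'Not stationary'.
\text{Not stationary}

The AR(p) characteristic polynomial is P(z) = 1 + 1.306z.
Stationarity requires all roots to lie outside the unit circle, i.e. |z| > 1 for every root.
This is linear in z: 1 + (1.306) z = 0  =>  z = -1/(1.306) = -0.765697,  |z| = 0.765697.
Moduli of all roots: 0.7657.
All moduli strictly greater than 1? No.
Verdict: Not stationary.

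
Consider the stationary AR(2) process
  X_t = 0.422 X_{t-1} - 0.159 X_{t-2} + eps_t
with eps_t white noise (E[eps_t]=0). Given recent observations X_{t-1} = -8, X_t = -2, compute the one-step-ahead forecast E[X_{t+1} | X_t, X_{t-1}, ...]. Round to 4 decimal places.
E[X_{t+1} \mid \mathcal F_t] = 0.4280

For an AR(p) model X_t = c + sum_i phi_i X_{t-i} + eps_t, the
one-step-ahead conditional mean is
  E[X_{t+1} | X_t, ...] = c + sum_i phi_i X_{t+1-i}.
Substitute known values:
  E[X_{t+1} | ...] = (0.422) * (-2) + (-0.159) * (-8)
                   = 0.4280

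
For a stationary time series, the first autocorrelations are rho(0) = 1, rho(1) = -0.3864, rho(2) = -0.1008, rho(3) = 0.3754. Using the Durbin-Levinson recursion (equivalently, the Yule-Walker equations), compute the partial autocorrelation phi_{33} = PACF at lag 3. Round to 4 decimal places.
\phi_{33} = 0.2720

The PACF at lag k is phi_{kk}, the last component of the solution
to the Yule-Walker system G_k phi = r_k where
  (G_k)_{ij} = rho(|i - j|), (r_k)_i = rho(i), i,j = 1..k.
Equivalently, Durbin-Levinson gives phi_{kk} iteratively:
  phi_{11} = rho(1)
  phi_{kk} = [rho(k) - sum_{j=1..k-1} phi_{k-1,j} rho(k-j)]
            / [1 - sum_{j=1..k-1} phi_{k-1,j} rho(j)],
  phi_{k,j} = phi_{k-1,j} - phi_{kk} phi_{k-1,k-j},  j = 1..k-1.
Step k = 1:
  phi_11 = rho(1) = -0.3864.
Step k = 2:
  phi_22 = [rho(2) - phi_11 rho(1)] / [1 - phi_11 rho(1)] = [-0.1008 - (-0.3864)(-0.3864)] / [1 - (-0.3864)(-0.3864)]
         = -0.25010496 / 0.85069504 = -0.294001.
  Update: phi_21 = phi_11 - phi_22 phi_11 = -0.3864 - (-0.294001)(-0.3864) = -0.500002.
Step k = 3:
  phi_33 = [rho(3) - phi_21 rho(2) - phi_22 rho(1)] / [1 - phi_21 rho(1) - phi_22 rho(2)]
    numerator   = 0.3754 - (-0.500002)(-0.1008) - (-0.294001)(-0.3864) = 0.21139793
    denominator = 1 - (-0.500002)(-0.3864) - (-0.294001)(-0.1008) = 0.777164
  phi_33 = 0.21139793 / 0.777164 = 0.272.
Therefore phi_{33} = 0.2720.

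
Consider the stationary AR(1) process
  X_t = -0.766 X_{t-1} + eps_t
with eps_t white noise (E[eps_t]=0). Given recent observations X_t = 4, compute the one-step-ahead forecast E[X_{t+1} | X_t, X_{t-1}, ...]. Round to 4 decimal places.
E[X_{t+1} \mid \mathcal F_t] = -3.0640

For an AR(p) model X_t = c + sum_i phi_i X_{t-i} + eps_t, the
one-step-ahead conditional mean is
  E[X_{t+1} | X_t, ...] = c + sum_i phi_i X_{t+1-i}.
Substitute known values:
  E[X_{t+1} | ...] = (-0.766) * (4)
                   = -3.0640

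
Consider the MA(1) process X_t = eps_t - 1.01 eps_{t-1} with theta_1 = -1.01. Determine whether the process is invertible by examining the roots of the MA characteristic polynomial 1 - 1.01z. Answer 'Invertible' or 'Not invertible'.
\text{Not invertible}

The MA(q) characteristic polynomial is P(z) = 1 - 1.01z.
Invertibility requires all roots to lie outside the unit circle, i.e. |z| > 1 for every root.
This is linear in z: 1 + (-1.01) z = 0  =>  z = -1/(-1.01) = 0.990099,  |z| = 0.990099.
Moduli of all roots: 0.9901.
All moduli strictly greater than 1? No.
Verdict: Not invertible.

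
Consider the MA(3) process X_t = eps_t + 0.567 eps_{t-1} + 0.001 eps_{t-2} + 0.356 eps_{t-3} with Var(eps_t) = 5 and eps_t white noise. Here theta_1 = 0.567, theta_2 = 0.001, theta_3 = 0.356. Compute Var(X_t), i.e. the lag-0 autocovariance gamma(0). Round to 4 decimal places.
\gamma(0) = 7.2411

For an MA(q) process X_t = eps_t + sum_i theta_i eps_{t-i} with
Var(eps_t) = sigma^2, the variance is
  gamma(0) = sigma^2 * (1 + sum_i theta_i^2).
  sum_i theta_i^2 = (0.567)^2 + (0.001)^2 + (0.356)^2 = 0.321489 + 0.000001 + 0.126736 = 0.448226.
  gamma(0) = 5 * (1 + 0.448226) = 5 * 1.448226 = 7.24113, which rounds to 7.2411.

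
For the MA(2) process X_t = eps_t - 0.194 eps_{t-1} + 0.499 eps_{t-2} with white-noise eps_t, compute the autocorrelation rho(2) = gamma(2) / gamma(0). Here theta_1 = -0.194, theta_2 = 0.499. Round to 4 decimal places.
\rho(2) = 0.3878

For an MA(q) process with theta_0 = 1, the autocovariance is
  gamma(k) = sigma^2 * sum_{i=0..q-k} theta_i * theta_{i+k},
and rho(k) = gamma(k) / gamma(0). Sigma^2 cancels.
  numerator   = (1)*(0.499) = 0.499.
  denominator = (1)^2 + (-0.194)^2 + (0.499)^2 = 1.286637.
  rho(2) = 0.499 / 1.286637 = 0.3878.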